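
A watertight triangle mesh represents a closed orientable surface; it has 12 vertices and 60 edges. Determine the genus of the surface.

5

Every face is a triangle and each edge borders two faces, so 3F = 2·60, giving F = 40.
χ = V − E + F = 12 − 60 + 40 = -8.
For a closed orientable surface χ = 2 − 2g, so g = (2 − (-8))/2 = 5.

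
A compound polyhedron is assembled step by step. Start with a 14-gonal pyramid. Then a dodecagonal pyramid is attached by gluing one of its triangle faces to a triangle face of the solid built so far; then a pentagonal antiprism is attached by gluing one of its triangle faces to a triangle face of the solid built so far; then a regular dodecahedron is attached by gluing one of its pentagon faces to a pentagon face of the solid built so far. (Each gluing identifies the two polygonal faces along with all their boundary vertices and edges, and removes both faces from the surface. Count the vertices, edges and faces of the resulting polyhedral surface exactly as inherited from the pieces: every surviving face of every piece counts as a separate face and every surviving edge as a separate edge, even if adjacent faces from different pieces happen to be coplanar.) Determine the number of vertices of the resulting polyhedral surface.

A 14-gonal pyramid: V=15, E=28, F=15.
Attach a dodecagonal pyramid (V=13, E=24, F=13) along a 3-gon: merge 3 vertices and 3 edges, delete both glued faces → V=25, E=49, F=26.
Attach a pentagonal antiprism (V=10, E=20, F=12) along a 3-gon: merge 3 vertices and 3 edges, delete both glued faces → V=32, E=66, F=36.
Attach a regular dodecahedron (V=20, E=30, F=12) along a 5-gon: merge 5 vertices and 5 edges, delete both glued faces → V=47, E=91, F=46.
Check: V − E + F = 47 − 91 + 46 = 2.

47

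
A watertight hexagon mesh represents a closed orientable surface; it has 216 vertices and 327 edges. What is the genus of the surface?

2

Every face is a hexagon and each edge borders two faces, so 6F = 2·327, giving F = 109.
χ = V − E + F = 216 − 327 + 109 = -2.
For a closed orientable surface χ = 2 − 2g, so g = (2 − (-2))/2 = 2.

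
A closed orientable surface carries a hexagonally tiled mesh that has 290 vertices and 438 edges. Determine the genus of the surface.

2

Every face is a hexagon and each edge borders two faces, so 6F = 2·438, giving F = 146.
χ = V − E + F = 290 − 438 + 146 = -2.
For a closed orientable surface χ = 2 − 2g, so g = (2 − (-2))/2 = 2.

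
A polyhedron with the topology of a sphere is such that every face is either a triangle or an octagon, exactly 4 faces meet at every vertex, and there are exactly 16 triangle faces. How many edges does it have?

32

Let x be the number of octagons; then F = 16 + x.
Edge–face incidences: 2E = 3·16 + 8·x = 48 + 8x.
Every vertex has degree 4, so 4V = 2E.
Euler: V − E + F = 2 ⇒ (2E)/4 − E + (16 + x) = 2.
Multiply by 8: 2·(2E) − 4·(2E) + 8·(16 + x) = 16, i.e. 128 + 8x − 2·(48 + 8x) = 16.
Collecting terms: −8x + 32 = 16, so −8x = −16, so x = 2.
Then 2E = 48 + 8·2 = 64, so E = 32, V = 2E/4 = 16, F = 16 + 2 = 18.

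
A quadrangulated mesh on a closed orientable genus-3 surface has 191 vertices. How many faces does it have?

195

χ = 2 − 2·3 = -4, and every face is a square so 4F = 2E.
V − E + F = -4 with E = 4F/2 gives 191 − (4/2 − 1)·F = -4, so F = 195 and E = 390.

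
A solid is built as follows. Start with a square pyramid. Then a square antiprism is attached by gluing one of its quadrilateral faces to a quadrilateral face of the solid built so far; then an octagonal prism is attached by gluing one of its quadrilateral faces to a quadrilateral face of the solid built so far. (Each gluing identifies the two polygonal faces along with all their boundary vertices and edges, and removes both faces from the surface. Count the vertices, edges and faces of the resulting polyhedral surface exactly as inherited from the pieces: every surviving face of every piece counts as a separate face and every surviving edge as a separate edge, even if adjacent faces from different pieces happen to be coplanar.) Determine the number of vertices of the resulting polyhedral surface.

21

A square pyramid: V=5, E=8, F=5.
Attach a square antiprism (V=8, E=16, F=10) along a 4-gon: merge 4 vertices and 4 edges, delete both glued faces → V=9, E=20, F=13.
Attach an octagonal prism (V=16, E=24, F=10) along a 4-gon: merge 4 vertices and 4 edges, delete both glued faces → V=21, E=40, F=21.
Check: V − E + F = 21 − 40 + 21 = 2.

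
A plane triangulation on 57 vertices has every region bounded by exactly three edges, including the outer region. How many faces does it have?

110

In a plane triangulation 3F = 2E and V − E + F = 2, so F = 2V − 4 = 2·57 − 4 = 110.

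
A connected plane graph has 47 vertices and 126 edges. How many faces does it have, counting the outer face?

Euler's formula for a connected plane graph: V − E + F = 2, so F = 2 − 47 + 126 = 81.

81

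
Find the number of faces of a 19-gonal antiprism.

An antiprism on an n-gon has two n-gon caps and 2n triangles: V = 2·19 = 38, E = 4·19 = 76, F = 2·19 + 2 = 40.

40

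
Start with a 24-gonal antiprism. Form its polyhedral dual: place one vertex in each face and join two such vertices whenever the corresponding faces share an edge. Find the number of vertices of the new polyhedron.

The base solid has V = 48, E = 96, F = 50.
The dual swaps V and F and preserves E: V′ = F = 50, E′ = E = 96, F′ = V = 48.

50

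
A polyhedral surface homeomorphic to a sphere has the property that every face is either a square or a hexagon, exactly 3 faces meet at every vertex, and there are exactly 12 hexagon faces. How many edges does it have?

Let x be the number of squares; then F = 12 + x.
Edge–face incidences: 2E = 6·12 + 4·x = 72 + 4x.
Every vertex has degree 3, so 3V = 2E.
Euler: V − E + F = 2 ⇒ (2E)/3 − E + (12 + x) = 2.
Multiply by 6: 2·(2E) − 3·(2E) + 6·(12 + x) = 12, i.e. 72 + 6x − (72 + 4x) = 12.
Collecting terms: 2x = 12, so x = 6.
Then 2E = 72 + 4·6 = 96, so E = 48, V = 2E/3 = 32, F = 12 + 6 = 18.

48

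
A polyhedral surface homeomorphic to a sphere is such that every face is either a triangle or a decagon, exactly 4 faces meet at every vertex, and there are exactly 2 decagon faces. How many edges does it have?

40

Let x be the number of triangles; then F = 2 + x.
Edge–face incidences: 2E = 10·2 + 3·x = 20 + 3x.
Every vertex has degree 4, so 4V = 2E.
Euler: V − E + F = 2 ⇒ (2E)/4 − E + (2 + x) = 2.
Multiply by 8: 2·(2E) − 4·(2E) + 8·(2 + x) = 16, i.e. 16 + 8x − 2·(20 + 3x) = 16.
Collecting terms: 2x − 24 = 16, so 2x = 40, so x = 20.
Then 2E = 20 + 3·20 = 80, so E = 40, V = 2E/4 = 20, F = 2 + 20 = 22.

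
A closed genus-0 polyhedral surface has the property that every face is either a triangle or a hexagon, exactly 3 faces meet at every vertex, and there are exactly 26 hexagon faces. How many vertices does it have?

56

Let x be the number of triangles; then F = 26 + x.
Edge–face incidences: 2E = 6·26 + 3·x = 156 + 3x.
Every vertex has degree 3, so 3V = 2E.
Euler: V − E + F = 2 ⇒ (2E)/3 − E + (26 + x) = 2.
Multiply by 6: 2·(2E) − 3·(2E) + 6·(26 + x) = 12, i.e. 156 + 6x − (156 + 3x) = 12.
Collecting terms: 3x = 12, so x = 4.
Then 2E = 156 + 3·4 = 168, so E = 84, V = 2E/3 = 56, F = 26 + 4 = 30.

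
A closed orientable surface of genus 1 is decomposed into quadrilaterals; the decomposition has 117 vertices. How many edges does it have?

234

χ = 2 − 2·1 = 0, and every face is a square so 4F = 2E.
V − E + F = 0 with E = 4F/2 gives 117 − (4/2 − 1)·F = 0, so F = 117 and E = 234.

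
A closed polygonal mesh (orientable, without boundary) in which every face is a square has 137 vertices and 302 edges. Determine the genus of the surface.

Every face is a square and each edge borders two faces, so 4F = 2·302, giving F = 151.
χ = V − E + F = 137 − 302 + 151 = -14.
For a closed orientable surface χ = 2 − 2g, so g = (2 − (-14))/2 = 8.

8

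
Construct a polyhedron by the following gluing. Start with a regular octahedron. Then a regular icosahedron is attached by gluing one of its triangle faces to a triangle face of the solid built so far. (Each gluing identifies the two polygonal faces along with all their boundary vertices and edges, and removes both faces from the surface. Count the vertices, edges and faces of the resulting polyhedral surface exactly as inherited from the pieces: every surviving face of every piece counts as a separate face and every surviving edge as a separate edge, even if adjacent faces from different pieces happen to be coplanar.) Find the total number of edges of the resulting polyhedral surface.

A regular octahedron: V=6, E=12, F=8.
Attach a regular icosahedron (V=12, E=30, F=20) along a 3-gon: merge 3 vertices and 3 edges, delete both glued faces → V=15, E=39, F=26.
Check: V − E + F = 15 − 39 + 26 = 2.

39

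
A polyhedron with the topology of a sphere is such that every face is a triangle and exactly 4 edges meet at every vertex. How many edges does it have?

Each face has 3 edges and each edge borders two faces, so 2E = 3F.
Each vertex has degree 4, so 4V = 2E and hence V = 3F/4.
Euler: V − E + F = 2 ⇒ (3F/4) − (3F/2) + F = 2.
Multiply by 8: (6 − 12 + 8)F = 16, i.e. 2F = 16.
So F = 8, E = 3·8/2 = 12, V = 3·8/4 = 6.

12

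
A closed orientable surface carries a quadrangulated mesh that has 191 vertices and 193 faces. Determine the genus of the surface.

Every face is a square, so 2E = 4·193 = 772, giving E = 386.
χ = V − E + F = 191 − 386 + 193 = -2.
For a closed orientable surface χ = 2 − 2g, so g = (2 − (-2))/2 = 2.

2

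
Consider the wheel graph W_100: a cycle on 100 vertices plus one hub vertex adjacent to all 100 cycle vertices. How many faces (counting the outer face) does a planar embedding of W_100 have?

W_100 has V = 100 + 1 = 101 vertices and E = 2·100 = 200 edges.
By Euler's formula F = 2 − V + E = 2 − 101 + 200 = 101.

101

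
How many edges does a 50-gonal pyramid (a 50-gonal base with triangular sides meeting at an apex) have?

100

A pyramid on an n-gon base has one n-gon and n triangles: V = 50 + 1 = 51, E = 2·50 = 100, F = 50 + 1 = 51.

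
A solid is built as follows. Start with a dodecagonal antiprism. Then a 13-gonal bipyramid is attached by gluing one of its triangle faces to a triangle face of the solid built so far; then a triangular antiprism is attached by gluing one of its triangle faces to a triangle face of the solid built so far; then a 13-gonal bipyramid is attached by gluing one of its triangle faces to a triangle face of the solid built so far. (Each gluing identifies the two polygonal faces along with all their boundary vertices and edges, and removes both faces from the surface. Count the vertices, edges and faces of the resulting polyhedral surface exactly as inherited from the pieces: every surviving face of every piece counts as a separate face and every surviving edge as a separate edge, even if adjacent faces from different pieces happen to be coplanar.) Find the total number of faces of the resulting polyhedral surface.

A dodecagonal antiprism: V=24, E=48, F=26.
Attach a 13-gonal bipyramid (V=15, E=39, F=26) along a 3-gon: merge 3 vertices and 3 edges, delete both glued faces → V=36, E=84, F=50.
Attach a triangular antiprism (V=6, E=12, F=8) along a 3-gon: merge 3 vertices and 3 edges, delete both glued faces → V=39, E=93, F=56.
Attach a 13-gonal bipyramid (V=15, E=39, F=26) along a 3-gon: merge 3 vertices and 3 edges, delete both glued faces → V=51, E=129, F=80.
Check: V − E + F = 51 − 129 + 80 = 2.

80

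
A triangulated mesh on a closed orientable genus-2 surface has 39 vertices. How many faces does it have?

χ = 2 − 2·2 = -2, and every face is a triangle so 3F = 2E.
V − E + F = -2 with E = 3F/2 gives 39 − (3/2 − 1)·F = -2, so F = 82 and E = 123.

82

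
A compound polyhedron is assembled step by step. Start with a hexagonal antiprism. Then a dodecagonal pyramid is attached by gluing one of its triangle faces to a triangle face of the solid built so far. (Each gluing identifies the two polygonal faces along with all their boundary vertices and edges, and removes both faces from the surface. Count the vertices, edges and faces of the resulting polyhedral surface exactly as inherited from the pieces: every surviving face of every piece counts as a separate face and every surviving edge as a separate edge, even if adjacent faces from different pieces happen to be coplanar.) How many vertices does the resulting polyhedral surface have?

22

A hexagonal antiprism: V=12, E=24, F=14.
Attach a dodecagonal pyramid (V=13, E=24, F=13) along a 3-gon: merge 3 vertices and 3 edges, delete both glued faces → V=22, E=45, F=25.
Check: V − E + F = 22 − 45 + 25 = 2.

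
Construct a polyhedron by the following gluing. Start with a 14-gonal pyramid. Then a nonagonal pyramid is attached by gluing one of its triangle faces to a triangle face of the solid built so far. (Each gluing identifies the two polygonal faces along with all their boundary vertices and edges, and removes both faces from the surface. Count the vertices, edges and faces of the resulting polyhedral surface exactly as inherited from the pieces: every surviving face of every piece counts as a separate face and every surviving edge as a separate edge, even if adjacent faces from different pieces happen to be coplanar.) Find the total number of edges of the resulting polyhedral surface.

43

A 14-gonal pyramid: V=15, E=28, F=15.
Attach a nonagonal pyramid (V=10, E=18, F=10) along a 3-gon: merge 3 vertices and 3 edges, delete both glued faces → V=22, E=43, F=23.
Check: V − E + F = 22 − 43 + 23 = 2.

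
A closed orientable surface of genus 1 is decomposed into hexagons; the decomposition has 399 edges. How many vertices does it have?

266

χ = 2 − 2·1 = 0, and every face is a hexagon so 6F = 2E.
F = 2E/6 = 133. Then V = 0 + E − F = 0 + 399 − 133 = 266.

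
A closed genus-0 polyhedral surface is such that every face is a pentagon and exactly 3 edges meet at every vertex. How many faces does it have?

12

Each face has 5 edges and each edge borders two faces, so 2E = 5F.
Each vertex has degree 3, so 3V = 2E and hence V = 5F/3.
Euler: V − E + F = 2 ⇒ (5F/3) − (5F/2) + F = 2.
Multiply by 6: (10 − 15 + 6)F = 12, i.e. 1F = 12.
So F = 12, E = 5·12/2 = 30, V = 5·12/3 = 20.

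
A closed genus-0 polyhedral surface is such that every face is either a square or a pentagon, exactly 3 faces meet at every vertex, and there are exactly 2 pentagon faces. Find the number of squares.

5

Let x be the number of squares; then F = 2 + x.
Edge–face incidences: 2E = 5·2 + 4·x = 10 + 4x.
Every vertex has degree 3, so 3V = 2E.
Euler: V − E + F = 2 ⇒ (2E)/3 − E + (2 + x) = 2.
Multiply by 6: 2·(2E) − 3·(2E) + 6·(2 + x) = 12, i.e. 12 + 6x − (10 + 4x) = 12.
Collecting terms: 2x + 2 = 12, so 2x = 10, so x = 5.
Then 2E = 10 + 4·5 = 30, so E = 15, V = 2E/3 = 10, F = 2 + 5 = 7.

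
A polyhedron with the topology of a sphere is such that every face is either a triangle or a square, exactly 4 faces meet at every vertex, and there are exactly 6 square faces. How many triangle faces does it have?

8

Let x be the number of triangles; then F = 6 + x.
Edge–face incidences: 2E = 4·6 + 3·x = 24 + 3x.
Every vertex has degree 4, so 4V = 2E.
Euler: V − E + F = 2 ⇒ (2E)/4 − E + (6 + x) = 2.
Multiply by 8: 2·(2E) − 4·(2E) + 8·(6 + x) = 16, i.e. 48 + 8x − 2·(24 + 3x) = 16.
Collecting terms: 2x = 16, so x = 8.
Then 2E = 24 + 3·8 = 48, so E = 24, V = 2E/4 = 12, F = 6 + 8 = 14.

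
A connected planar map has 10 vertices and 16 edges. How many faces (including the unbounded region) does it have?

Euler's formula for a connected plane graph: V − E + F = 2, so F = 2 − 10 + 16 = 8.

8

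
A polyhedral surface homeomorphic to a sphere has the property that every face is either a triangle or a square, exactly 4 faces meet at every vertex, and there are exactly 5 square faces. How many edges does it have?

22

Let x be the number of triangles; then F = 5 + x.
Edge–face incidences: 2E = 4·5 + 3·x = 20 + 3x.
Every vertex has degree 4, so 4V = 2E.
Euler: V − E + F = 2 ⇒ (2E)/4 − E + (5 + x) = 2.
Multiply by 8: 2·(2E) − 4·(2E) + 8·(5 + x) = 16, i.e. 40 + 8x − 2·(20 + 3x) = 16.
Collecting terms: 2x = 16, so x = 8.
Then 2E = 20 + 3·8 = 44, so E = 22, V = 2E/4 = 11, F = 5 + 8 = 13.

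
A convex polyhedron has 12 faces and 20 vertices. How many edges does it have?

30

Here V − E + F = 2.
E = V + F − (2) = 20 + 12 − (2) = 30.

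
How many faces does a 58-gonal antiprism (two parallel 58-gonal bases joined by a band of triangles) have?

118

An antiprism on an n-gon has two n-gon caps and 2n triangles: V = 2·58 = 116, E = 4·58 = 232, F = 2·58 + 2 = 118.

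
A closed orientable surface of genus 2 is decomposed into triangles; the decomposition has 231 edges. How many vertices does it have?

75

χ = 2 − 2·2 = -2, and every face is a triangle so 3F = 2E.
F = 2E/3 = 154. Then V = -2 + E − F = -2 + 231 − 154 = 75.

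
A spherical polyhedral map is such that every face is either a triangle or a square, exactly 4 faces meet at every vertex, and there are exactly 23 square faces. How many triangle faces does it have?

8

Let x be the number of triangles; then F = 23 + x.
Edge–face incidences: 2E = 4·23 + 3·x = 92 + 3x.
Every vertex has degree 4, so 4V = 2E.
Euler: V − E + F = 2 ⇒ (2E)/4 − E + (23 + x) = 2.
Multiply by 8: 2·(2E) − 4·(2E) + 8·(23 + x) = 16, i.e. 184 + 8x − 2·(92 + 3x) = 16.
Collecting terms: 2x = 16, so x = 8.
Then 2E = 92 + 3·8 = 116, so E = 58, V = 2E/4 = 29, F = 23 + 8 = 31.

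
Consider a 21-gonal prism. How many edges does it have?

A prism on an n-gon has two n-gon bases and n rectangular sides: V = 2·21 = 42, E = 3·21 = 63, F = 21 + 2 = 23.

63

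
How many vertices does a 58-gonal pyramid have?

A pyramid on an n-gon base has one n-gon and n triangles: V = 58 + 1 = 59, E = 2·58 = 116, F = 58 + 1 = 59.

59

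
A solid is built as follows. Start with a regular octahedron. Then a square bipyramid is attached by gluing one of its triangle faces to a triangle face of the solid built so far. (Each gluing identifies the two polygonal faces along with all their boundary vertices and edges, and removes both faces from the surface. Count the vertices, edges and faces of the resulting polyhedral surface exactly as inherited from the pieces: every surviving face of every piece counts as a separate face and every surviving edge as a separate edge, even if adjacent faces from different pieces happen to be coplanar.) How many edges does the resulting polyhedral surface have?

A regular octahedron: V=6, E=12, F=8.
Attach a square bipyramid (V=6, E=12, F=8) along a 3-gon: merge 3 vertices and 3 edges, delete both glued faces → V=9, E=21, F=14.
Check: V − E + F = 9 − 21 + 14 = 2.

21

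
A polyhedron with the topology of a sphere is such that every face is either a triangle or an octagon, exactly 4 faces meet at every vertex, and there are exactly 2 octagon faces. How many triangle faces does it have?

16

Let x be the number of triangles; then F = 2 + x.
Edge–face incidences: 2E = 8·2 + 3·x = 16 + 3x.
Every vertex has degree 4, so 4V = 2E.
Euler: V − E + F = 2 ⇒ (2E)/4 − E + (2 + x) = 2.
Multiply by 8: 2·(2E) − 4·(2E) + 8·(2 + x) = 16, i.e. 16 + 8x − 2·(16 + 3x) = 16.
Collecting terms: 2x − 16 = 16, so 2x = 32, so x = 16.
Then 2E = 16 + 3·16 = 64, so E = 32, V = 2E/4 = 16, F = 2 + 16 = 18.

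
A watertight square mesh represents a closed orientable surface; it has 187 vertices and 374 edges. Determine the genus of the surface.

Every face is a square and each edge borders two faces, so 4F = 2·374, giving F = 187.
χ = V − E + F = 187 − 374 + 187 = 0.
For a closed orientable surface χ = 2 − 2g, so g = (2 − (0))/2 = 1.

1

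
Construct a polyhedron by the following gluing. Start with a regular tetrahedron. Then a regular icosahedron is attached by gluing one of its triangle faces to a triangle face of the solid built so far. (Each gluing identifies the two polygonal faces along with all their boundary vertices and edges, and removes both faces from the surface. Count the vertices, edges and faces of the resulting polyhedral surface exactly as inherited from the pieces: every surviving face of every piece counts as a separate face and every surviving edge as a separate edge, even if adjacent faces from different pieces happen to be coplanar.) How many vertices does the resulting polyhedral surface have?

A regular tetrahedron: V=4, E=6, F=4.
Attach a regular icosahedron (V=12, E=30, F=20) along a 3-gon: merge 3 vertices and 3 edges, delete both glued faces → V=13, E=33, F=22.
Check: V − E + F = 13 − 33 + 22 = 2.

13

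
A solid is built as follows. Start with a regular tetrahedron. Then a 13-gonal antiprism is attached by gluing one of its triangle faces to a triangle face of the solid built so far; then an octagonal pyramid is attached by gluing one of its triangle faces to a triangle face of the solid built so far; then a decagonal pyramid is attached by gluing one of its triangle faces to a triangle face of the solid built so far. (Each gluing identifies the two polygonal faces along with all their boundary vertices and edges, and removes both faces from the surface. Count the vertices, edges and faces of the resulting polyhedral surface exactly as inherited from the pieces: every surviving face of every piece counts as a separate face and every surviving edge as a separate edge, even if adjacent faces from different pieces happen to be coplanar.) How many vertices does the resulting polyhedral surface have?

41

A regular tetrahedron: V=4, E=6, F=4.
Attach a 13-gonal antiprism (V=26, E=52, F=28) along a 3-gon: merge 3 vertices and 3 edges, delete both glued faces → V=27, E=55, F=30.
Attach an octagonal pyramid (V=9, E=16, F=9) along a 3-gon: merge 3 vertices and 3 edges, delete both glued faces → V=33, E=68, F=37.
Attach a decagonal pyramid (V=11, E=20, F=11) along a 3-gon: merge 3 vertices and 3 edges, delete both glued faces → V=41, E=85, F=46.
Check: V − E + F = 41 − 85 + 46 = 2.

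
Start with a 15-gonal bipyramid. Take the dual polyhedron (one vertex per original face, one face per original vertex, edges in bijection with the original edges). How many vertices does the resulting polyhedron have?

The base solid has V = 17, E = 45, F = 30.
The dual swaps V and F and preserves E: V′ = F = 30, E′ = E = 45, F′ = V = 17.

30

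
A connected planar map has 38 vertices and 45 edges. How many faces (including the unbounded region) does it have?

9

Euler's formula for a connected plane graph: V − E + F = 2, so F = 2 − 38 + 45 = 9.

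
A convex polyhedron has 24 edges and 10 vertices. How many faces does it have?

Here V − E + F = 2.
F = 2 − V + E = 2 − 10 + 24 = 16.

16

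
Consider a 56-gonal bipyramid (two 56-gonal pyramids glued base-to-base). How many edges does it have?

168

A bipyramid over an n-gon has 2n triangular faces and n + 2 vertices: V = 56 + 2 = 58, E = 3·56 = 168, F = 2·56 = 112.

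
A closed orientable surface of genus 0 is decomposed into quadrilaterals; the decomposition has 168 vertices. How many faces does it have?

166

χ = 2 − 2·0 = 2, and every face is a square so 4F = 2E.
V − E + F = 2 with E = 4F/2 gives 168 − (4/2 − 1)·F = 2, so F = 166 and E = 332.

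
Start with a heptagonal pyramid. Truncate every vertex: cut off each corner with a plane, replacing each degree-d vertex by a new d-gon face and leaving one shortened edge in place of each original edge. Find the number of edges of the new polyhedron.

The base solid has V = 8, E = 14, F = 8.
Truncation replaces each original edge-end by a new vertex, so V′ = 2E = 28.
Each original edge survives, and each old vertex of degree d contributes d new edges; summing degrees gives Σd = 2E, so E′ = E + 2E = 3E = 42.
Each original face survives and each original vertex becomes one new face: F′ = F + V = 16.

42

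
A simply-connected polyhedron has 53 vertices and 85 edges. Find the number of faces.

Here V − E + F = 2.
F = 2 − V + E = 2 − 53 + 85 = 34.

34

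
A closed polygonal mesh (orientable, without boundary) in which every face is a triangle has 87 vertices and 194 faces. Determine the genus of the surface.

Every face is a triangle, so 2E = 3·194 = 582, giving E = 291.
χ = V − E + F = 87 − 291 + 194 = -10.
For a closed orientable surface χ = 2 − 2g, so g = (2 − (-10))/2 = 6.

6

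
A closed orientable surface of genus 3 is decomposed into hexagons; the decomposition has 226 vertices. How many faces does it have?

115

χ = 2 − 2·3 = -4, and every face is a hexagon so 6F = 2E.
V − E + F = -4 with E = 6F/2 gives 226 − (6/2 − 1)·F = -4, so F = 115 and E = 345.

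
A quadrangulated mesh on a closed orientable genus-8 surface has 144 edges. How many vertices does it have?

58

χ = 2 − 2·8 = -14, and every face is a square so 4F = 2E.
F = 2E/4 = 72. Then V = -14 + E − F = -14 + 144 − 72 = 58.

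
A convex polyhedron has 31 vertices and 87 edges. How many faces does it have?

58

Here V − E + F = 2.
F = 2 − V + E = 2 − 31 + 87 = 58.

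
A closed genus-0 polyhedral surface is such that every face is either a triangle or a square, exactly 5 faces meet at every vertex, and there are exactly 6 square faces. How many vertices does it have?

24

Let x be the number of triangles; then F = 6 + x.
Edge–face incidences: 2E = 4·6 + 3·x = 24 + 3x.
Every vertex has degree 5, so 5V = 2E.
Euler: V − E + F = 2 ⇒ (2E)/5 − E + (6 + x) = 2.
Multiply by 10: 2·(2E) − 5·(2E) + 10·(6 + x) = 20, i.e. 60 + 10x − 3·(24 + 3x) = 20.
Collecting terms: x − 12 = 20, so x = 32.
Then 2E = 24 + 3·32 = 120, so E = 60, V = 2E/5 = 24, F = 6 + 32 = 38.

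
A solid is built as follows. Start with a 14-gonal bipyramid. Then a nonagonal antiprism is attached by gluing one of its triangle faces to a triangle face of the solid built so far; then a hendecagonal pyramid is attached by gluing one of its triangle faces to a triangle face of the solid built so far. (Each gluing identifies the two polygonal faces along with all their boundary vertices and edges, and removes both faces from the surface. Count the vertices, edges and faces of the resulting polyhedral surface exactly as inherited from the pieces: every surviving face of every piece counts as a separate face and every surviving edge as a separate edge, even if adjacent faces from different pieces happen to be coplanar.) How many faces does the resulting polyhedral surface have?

A 14-gonal bipyramid: V=16, E=42, F=28.
Attach a nonagonal antiprism (V=18, E=36, F=20) along a 3-gon: merge 3 vertices and 3 edges, delete both glued faces → V=31, E=75, F=46.
Attach a hendecagonal pyramid (V=12, E=22, F=12) along a 3-gon: merge 3 vertices and 3 edges, delete both glued faces → V=40, E=94, F=56.
Check: V − E + F = 40 − 94 + 56 = 2.

56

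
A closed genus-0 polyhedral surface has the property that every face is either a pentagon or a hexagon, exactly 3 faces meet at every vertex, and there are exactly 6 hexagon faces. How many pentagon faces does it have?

12

Let x be the number of pentagons; then F = 6 + x.
Edge–face incidences: 2E = 6·6 + 5·x = 36 + 5x.
Every vertex has degree 3, so 3V = 2E.
Euler: V − E + F = 2 ⇒ (2E)/3 − E + (6 + x) = 2.
Multiply by 6: 2·(2E) − 3·(2E) + 6·(6 + x) = 12, i.e. 36 + 6x − (36 + 5x) = 12.
Collecting terms: x = 12.
Then 2E = 36 + 5·12 = 96, so E = 48, V = 2E/3 = 32, F = 6 + 12 = 18.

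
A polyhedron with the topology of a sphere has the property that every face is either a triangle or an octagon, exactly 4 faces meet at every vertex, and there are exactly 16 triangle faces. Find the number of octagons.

Let x be the number of octagons; then F = 16 + x.
Edge–face incidences: 2E = 3·16 + 8·x = 48 + 8x.
Every vertex has degree 4, so 4V = 2E.
Euler: V − E + F = 2 ⇒ (2E)/4 − E + (16 + x) = 2.
Multiply by 8: 2·(2E) − 4·(2E) + 8·(16 + x) = 16, i.e. 128 + 8x − 2·(48 + 8x) = 16.
Collecting terms: −8x + 32 = 16, so −8x = −16, so x = 2.
Then 2E = 48 + 8·2 = 64, so E = 32, V = 2E/4 = 16, F = 16 + 2 = 18.

2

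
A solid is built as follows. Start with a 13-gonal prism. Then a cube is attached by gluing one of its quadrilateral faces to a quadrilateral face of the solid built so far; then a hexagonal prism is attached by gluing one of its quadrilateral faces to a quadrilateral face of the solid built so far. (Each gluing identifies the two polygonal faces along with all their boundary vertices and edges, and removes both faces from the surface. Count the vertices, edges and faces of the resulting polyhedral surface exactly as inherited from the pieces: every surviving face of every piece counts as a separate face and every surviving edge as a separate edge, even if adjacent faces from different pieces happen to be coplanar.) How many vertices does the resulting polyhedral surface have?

38

A 13-gonal prism: V=26, E=39, F=15.
Attach a cube (V=8, E=12, F=6) along a 4-gon: merge 4 vertices and 4 edges, delete both glued faces → V=30, E=47, F=19.
Attach a hexagonal prism (V=12, E=18, F=8) along a 4-gon: merge 4 vertices and 4 edges, delete both glued faces → V=38, E=61, F=25.
Check: V − E + F = 38 − 61 + 25 = 2.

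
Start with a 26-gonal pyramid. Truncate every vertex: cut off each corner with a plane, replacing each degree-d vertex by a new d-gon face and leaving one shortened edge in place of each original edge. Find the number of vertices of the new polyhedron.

The base solid has V = 27, E = 52, F = 27.
Truncation replaces each original edge-end by a new vertex, so V′ = 2E = 104.
Each original edge survives, and each old vertex of degree d contributes d new edges; summing degrees gives Σd = 2E, so E′ = E + 2E = 3E = 156.
Each original face survives and each original vertex becomes one new face: F′ = F + V = 54.

104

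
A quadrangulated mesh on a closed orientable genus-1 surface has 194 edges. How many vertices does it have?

97

χ = 2 − 2·1 = 0, and every face is a square so 4F = 2E.
F = 2E/4 = 97. Then V = 0 + E − F = 0 + 194 − 97 = 97.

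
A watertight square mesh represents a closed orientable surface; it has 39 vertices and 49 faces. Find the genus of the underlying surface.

Every face is a square, so 2E = 4·49 = 196, giving E = 98.
χ = V − E + F = 39 − 98 + 49 = -10.
For a closed orientable surface χ = 2 − 2g, so g = (2 − (-10))/2 = 6.

6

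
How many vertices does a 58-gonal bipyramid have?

60

A bipyramid over an n-gon has 2n triangular faces and n + 2 vertices: V = 58 + 2 = 60, E = 3·58 = 174, F = 2·58 = 116.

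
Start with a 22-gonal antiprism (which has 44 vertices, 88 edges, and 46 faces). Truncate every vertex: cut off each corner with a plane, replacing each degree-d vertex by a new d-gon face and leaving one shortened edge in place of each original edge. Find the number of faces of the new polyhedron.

90

Truncation replaces each original edge-end by a new vertex, so V′ = 2E = 176.
Each original edge survives, and each old vertex of degree d contributes d new edges; summing degrees gives Σd = 2E, so E′ = E + 2E = 3E = 264.
Each original face survives and each original vertex becomes one new face: F′ = F + V = 90.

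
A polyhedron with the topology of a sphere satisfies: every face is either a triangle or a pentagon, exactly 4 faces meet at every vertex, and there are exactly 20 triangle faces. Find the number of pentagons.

12

Let x be the number of pentagons; then F = 20 + x.
Edge–face incidences: 2E = 3·20 + 5·x = 60 + 5x.
Every vertex has degree 4, so 4V = 2E.
Euler: V − E + F = 2 ⇒ (2E)/4 − E + (20 + x) = 2.
Multiply by 8: 2·(2E) − 4·(2E) + 8·(20 + x) = 16, i.e. 160 + 8x − 2·(60 + 5x) = 16.
Collecting terms: −2x + 40 = 16, so −2x = −24, so x = 12.
Then 2E = 60 + 5·12 = 120, so E = 60, V = 2E/4 = 30, F = 20 + 12 = 32.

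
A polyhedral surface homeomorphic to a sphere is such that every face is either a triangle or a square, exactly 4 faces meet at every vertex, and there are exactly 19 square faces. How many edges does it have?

Let x be the number of triangles; then F = 19 + x.
Edge–face incidences: 2E = 4·19 + 3·x = 76 + 3x.
Every vertex has degree 4, so 4V = 2E.
Euler: V − E + F = 2 ⇒ (2E)/4 − E + (19 + x) = 2.
Multiply by 8: 2·(2E) − 4·(2E) + 8·(19 + x) = 16, i.e. 152 + 8x − 2·(76 + 3x) = 16.
Collecting terms: 2x = 16, so x = 8.
Then 2E = 76 + 3·8 = 100, so E = 50, V = 2E/4 = 25, F = 19 + 8 = 27.

50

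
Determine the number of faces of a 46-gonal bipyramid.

92

A bipyramid over an n-gon has 2n triangular faces and n + 2 vertices: V = 46 + 2 = 48, E = 3·46 = 138, F = 2·46 = 92.
Check: V − E + F = 48 − 138 + 92 = 2.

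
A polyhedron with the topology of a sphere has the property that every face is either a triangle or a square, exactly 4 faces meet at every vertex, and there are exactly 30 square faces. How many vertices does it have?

Let x be the number of triangles; then F = 30 + x.
Edge–face incidences: 2E = 4·30 + 3·x = 120 + 3x.
Every vertex has degree 4, so 4V = 2E.
Euler: V − E + F = 2 ⇒ (2E)/4 − E + (30 + x) = 2.
Multiply by 8: 2·(2E) − 4·(2E) + 8·(30 + x) = 16, i.e. 240 + 8x − 2·(120 + 3x) = 16.
Collecting terms: 2x = 16, so x = 8.
Then 2E = 120 + 3·8 = 144, so E = 72, V = 2E/4 = 36, F = 30 + 8 = 38.

36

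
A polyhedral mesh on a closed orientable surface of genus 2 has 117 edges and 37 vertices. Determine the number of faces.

For a closed orientable surface of genus 2, χ = 2 − 2·2 = -2.
F = -2 − V + E = -2 − 37 + 117 = 78.

78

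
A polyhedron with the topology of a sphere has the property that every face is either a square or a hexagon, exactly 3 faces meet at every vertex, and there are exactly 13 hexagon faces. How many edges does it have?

51

Let x be the number of squares; then F = 13 + x.
Edge–face incidences: 2E = 6·13 + 4·x = 78 + 4x.
Every vertex has degree 3, so 3V = 2E.
Euler: V − E + F = 2 ⇒ (2E)/3 − E + (13 + x) = 2.
Multiply by 6: 2·(2E) − 3·(2E) + 6·(13 + x) = 12, i.e. 78 + 6x − (78 + 4x) = 12.
Collecting terms: 2x = 12, so x = 6.
Then 2E = 78 + 4·6 = 102, so E = 51, V = 2E/3 = 34, F = 13 + 6 = 19.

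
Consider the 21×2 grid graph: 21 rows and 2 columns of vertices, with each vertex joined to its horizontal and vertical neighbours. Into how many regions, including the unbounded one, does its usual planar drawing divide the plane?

The grid has V = 21·2 = 42 vertices and E = 21·1 + 2·20 = 61 edges.
F = 2 − V + E = 2 − 42 + 61 = 21.

21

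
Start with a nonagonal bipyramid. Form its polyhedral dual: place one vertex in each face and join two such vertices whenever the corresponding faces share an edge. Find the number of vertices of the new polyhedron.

The base solid has V = 11, E = 27, F = 18.
The dual swaps V and F and preserves E: V′ = F = 18, E′ = E = 27, F′ = V = 11.

18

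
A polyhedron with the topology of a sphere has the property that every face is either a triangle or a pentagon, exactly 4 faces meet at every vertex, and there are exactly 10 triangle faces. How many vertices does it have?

10

Let x be the number of pentagons; then F = 10 + x.
Edge–face incidences: 2E = 3·10 + 5·x = 30 + 5x.
Every vertex has degree 4, so 4V = 2E.
Euler: V − E + F = 2 ⇒ (2E)/4 − E + (10 + x) = 2.
Multiply by 8: 2·(2E) − 4·(2E) + 8·(10 + x) = 16, i.e. 80 + 8x − 2·(30 + 5x) = 16.
Collecting terms: −2x + 20 = 16, so −2x = −4, so x = 2.
Then 2E = 30 + 5·2 = 40, so E = 20, V = 2E/4 = 10, F = 10 + 2 = 12.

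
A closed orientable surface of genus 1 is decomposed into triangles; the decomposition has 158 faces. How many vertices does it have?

79

χ = 2 − 2·1 = 0, and every face is a triangle so 3F = 2E.
E = 3·158/2 = 237. Then V = 0 + E − F = 0 + 237 − 158 = 79.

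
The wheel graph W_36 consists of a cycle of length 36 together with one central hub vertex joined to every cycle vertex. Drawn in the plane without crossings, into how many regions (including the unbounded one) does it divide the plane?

W_36 has V = 36 + 1 = 37 vertices and E = 2·36 = 72 edges.
By Euler's formula F = 2 − V + E = 2 − 37 + 72 = 37.

37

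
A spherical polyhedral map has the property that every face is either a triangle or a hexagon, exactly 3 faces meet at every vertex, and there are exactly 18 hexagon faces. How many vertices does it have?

Let x be the number of triangles; then F = 18 + x.
Edge–face incidences: 2E = 6·18 + 3·x = 108 + 3x.
Every vertex has degree 3, so 3V = 2E.
Euler: V − E + F = 2 ⇒ (2E)/3 − E + (18 + x) = 2.
Multiply by 6: 2·(2E) − 3·(2E) + 6·(18 + x) = 12, i.e. 108 + 6x − (108 + 3x) = 12.
Collecting terms: 3x = 12, so x = 4.
Then 2E = 108 + 3·4 = 120, so E = 60, V = 2E/3 = 40, F = 18 + 4 = 22.

40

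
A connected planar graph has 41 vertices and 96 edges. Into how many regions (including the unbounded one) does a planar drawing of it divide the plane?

Euler's formula for a connected plane graph: V − E + F = 2, so F = 2 − 41 + 96 = 57.

57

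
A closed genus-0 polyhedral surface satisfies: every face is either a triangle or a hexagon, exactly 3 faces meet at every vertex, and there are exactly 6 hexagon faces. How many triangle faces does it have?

4

Let x be the number of triangles; then F = 6 + x.
Edge–face incidences: 2E = 6·6 + 3·x = 36 + 3x.
Every vertex has degree 3, so 3V = 2E.
Euler: V − E + F = 2 ⇒ (2E)/3 − E + (6 + x) = 2.
Multiply by 6: 2·(2E) − 3·(2E) + 6·(6 + x) = 12, i.e. 36 + 6x − (36 + 3x) = 12.
Collecting terms: 3x = 12, so x = 4.
Then 2E = 36 + 3·4 = 48, so E = 24, V = 2E/3 = 16, F = 6 + 4 = 10.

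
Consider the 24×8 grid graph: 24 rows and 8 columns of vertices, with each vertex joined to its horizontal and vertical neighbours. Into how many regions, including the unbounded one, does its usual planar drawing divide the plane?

162

The grid has V = 24·8 = 192 vertices and E = 24·7 + 8·23 = 352 edges.
F = 2 − V + E = 2 − 192 + 352 = 162.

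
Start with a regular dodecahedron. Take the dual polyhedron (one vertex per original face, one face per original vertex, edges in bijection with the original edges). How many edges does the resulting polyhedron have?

The base solid has V = 20, E = 30, F = 12.
The dual swaps V and F and preserves E: V′ = F = 12, E′ = E = 30, F′ = V = 20.

30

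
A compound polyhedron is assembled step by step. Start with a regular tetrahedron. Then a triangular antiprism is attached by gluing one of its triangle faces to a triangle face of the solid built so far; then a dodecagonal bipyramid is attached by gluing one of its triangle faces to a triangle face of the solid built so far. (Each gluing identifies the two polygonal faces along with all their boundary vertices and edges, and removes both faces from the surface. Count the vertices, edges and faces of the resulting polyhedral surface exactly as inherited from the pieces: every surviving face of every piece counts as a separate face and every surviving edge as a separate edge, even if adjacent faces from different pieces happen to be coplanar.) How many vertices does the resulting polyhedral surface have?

18

A regular tetrahedron: V=4, E=6, F=4.
Attach a triangular antiprism (V=6, E=12, F=8) along a 3-gon: merge 3 vertices and 3 edges, delete both glued faces → V=7, E=15, F=10.
Attach a dodecagonal bipyramid (V=14, E=36, F=24) along a 3-gon: merge 3 vertices and 3 edges, delete both glued faces → V=18, E=48, F=32.
Check: V − E + F = 18 − 48 + 32 = 2.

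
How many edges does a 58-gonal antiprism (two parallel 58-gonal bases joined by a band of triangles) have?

232

An antiprism on an n-gon has two n-gon caps and 2n triangles: V = 2·58 = 116, E = 4·58 = 232, F = 2·58 + 2 = 118.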